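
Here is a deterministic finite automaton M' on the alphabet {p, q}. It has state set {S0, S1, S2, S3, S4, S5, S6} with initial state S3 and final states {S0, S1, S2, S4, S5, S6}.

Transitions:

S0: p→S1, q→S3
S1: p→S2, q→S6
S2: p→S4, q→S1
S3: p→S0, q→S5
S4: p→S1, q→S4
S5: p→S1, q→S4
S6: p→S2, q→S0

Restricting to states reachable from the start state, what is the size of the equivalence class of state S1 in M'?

Every state is reachable, so we keep all 7.
P0 = {S0,S1,S2,S4,S5,S6} | {S3}.
Refine {S0,S1,S2,S4,S5,S6} on symbol q: members go to different blocks, giving {S1,S2,S4,S5,S6} and {S0}.
On input q, block {S1,S2,S4,S5,S6} splits into {S1,S2,S4,S5} and {S6}.
Split {S1,S2,S4,S5} by δ(·,q) → {S2,S4,S5} and {S1}.
On input p, block {S2,S4,S5} splits into {S4,S5} and {S2}.
Stable partition: {S4,S5} | {S3} | {S0} | {S6} | {S1} | {S2} — 6 equivalence classes.
The equivalence class containing S1 is {S1}, of size 1.

1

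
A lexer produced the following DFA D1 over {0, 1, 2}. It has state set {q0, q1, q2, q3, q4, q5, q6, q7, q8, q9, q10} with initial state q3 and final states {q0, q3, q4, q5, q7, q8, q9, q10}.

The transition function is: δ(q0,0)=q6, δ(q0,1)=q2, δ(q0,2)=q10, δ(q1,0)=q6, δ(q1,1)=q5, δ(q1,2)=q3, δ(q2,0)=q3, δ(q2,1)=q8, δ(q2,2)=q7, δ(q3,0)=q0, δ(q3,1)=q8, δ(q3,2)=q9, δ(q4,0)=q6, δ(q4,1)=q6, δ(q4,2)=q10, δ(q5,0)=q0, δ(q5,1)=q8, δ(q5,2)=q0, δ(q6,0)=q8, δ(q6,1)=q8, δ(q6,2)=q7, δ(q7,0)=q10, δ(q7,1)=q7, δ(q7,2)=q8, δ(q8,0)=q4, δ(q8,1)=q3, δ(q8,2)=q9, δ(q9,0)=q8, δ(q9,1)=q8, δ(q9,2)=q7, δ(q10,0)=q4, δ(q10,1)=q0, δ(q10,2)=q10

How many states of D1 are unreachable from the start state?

2

BFS from q3 reaches {q0, q2, q3, q4, q6, q7, q8, q9, q10}; the 2 state(s) q1, q5 are never visited.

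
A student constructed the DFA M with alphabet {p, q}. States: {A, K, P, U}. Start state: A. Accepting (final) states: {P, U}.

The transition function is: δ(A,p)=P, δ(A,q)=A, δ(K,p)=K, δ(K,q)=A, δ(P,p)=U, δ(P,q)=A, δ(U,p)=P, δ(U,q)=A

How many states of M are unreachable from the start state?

Starting at A and following transitions, the reachable set is {A, P, U}. That leaves K unreachable — 1 in total.

1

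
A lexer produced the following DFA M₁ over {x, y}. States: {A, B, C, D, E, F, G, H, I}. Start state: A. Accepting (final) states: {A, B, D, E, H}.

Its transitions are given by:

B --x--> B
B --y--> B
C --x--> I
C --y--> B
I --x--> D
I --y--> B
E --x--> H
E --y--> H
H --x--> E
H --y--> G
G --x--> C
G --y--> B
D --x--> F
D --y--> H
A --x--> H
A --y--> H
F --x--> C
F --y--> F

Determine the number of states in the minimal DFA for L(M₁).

All states are reachable from the start state.
Initial partition by acceptance: {A,B,D,E,H} | {C,F,G,I}.
Refine {A,B,D,E,H} on symbol x: members go to different blocks, giving {A,B,E,H} and {D}.
Split {A,B,E,H} by δ(·,y) → {A,B,E} and {H}.
On input x, block {A,B,E} splits into {A,E} and {B}.
Refine {C,F,G,I} on symbol x: members go to different blocks, giving {C,F,G} and {I}.
Split {C,F,G} by δ(·,x) → {F,G} and {C}.
Split {F,G} by δ(·,y) → {F} and {G}.
No further refinement is possible. Final partition (8 blocks): {A,E} | {F} | {D} | {H} | {B} | {I} | {C} | {G}.

8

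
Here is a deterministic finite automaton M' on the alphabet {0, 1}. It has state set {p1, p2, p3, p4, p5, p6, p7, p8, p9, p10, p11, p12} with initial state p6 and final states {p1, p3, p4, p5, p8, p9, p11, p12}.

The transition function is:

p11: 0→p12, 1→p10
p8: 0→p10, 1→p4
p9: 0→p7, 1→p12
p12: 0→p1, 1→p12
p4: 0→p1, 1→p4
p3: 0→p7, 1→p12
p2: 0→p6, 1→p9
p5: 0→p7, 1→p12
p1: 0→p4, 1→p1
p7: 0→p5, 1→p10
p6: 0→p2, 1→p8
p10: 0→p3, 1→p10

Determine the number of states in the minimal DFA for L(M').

Reachable states from the start: {p1,p2,p3,p4,p5,p6,p7,p8,p9,p10,p12}. Unreachable: {p11} — drop them.
Start with accepting vs non-accepting: {p1,p3,p4,p5,p8,p9,p12} | {p2,p6,p7,p10}.
Refine {p1,p3,p4,p5,p8,p9,p12} on symbol 0: members go to different blocks, giving {p3,p5,p8,p9} and {p1,p4,p12}.
On input 0, block {p2,p6,p7,p10} splits into {p2,p6} and {p7,p10}.
No further refinement is possible. Final partition (4 blocks): {p3,p5,p8,p9} | {p2,p6} | {p1,p4,p12} | {p7,p10}.

4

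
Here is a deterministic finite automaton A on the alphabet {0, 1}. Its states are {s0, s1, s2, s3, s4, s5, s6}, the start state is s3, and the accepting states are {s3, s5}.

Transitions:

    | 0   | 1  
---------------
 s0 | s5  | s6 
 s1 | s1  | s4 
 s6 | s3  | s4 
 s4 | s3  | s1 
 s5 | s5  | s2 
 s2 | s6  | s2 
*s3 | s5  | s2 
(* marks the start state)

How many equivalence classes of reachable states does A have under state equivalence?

5

States {s0} cannot be reached from the start state, so discard them.
Start with accepting vs non-accepting: {s3,s5} | {s1,s2,s4,s6}.
Refine {s1,s2,s4,s6} on symbol 0: members go to different blocks, giving {s1,s2} and {s4,s6}.
On input 0, block {s1,s2} splits into {s1} and {s2}.
Split {s4,s6} by δ(·,1) → {s4} and {s6}.
No further refinement is possible. Final partition (5 blocks): {s3,s5} | {s1} | {s4} | {s2} | {s6}.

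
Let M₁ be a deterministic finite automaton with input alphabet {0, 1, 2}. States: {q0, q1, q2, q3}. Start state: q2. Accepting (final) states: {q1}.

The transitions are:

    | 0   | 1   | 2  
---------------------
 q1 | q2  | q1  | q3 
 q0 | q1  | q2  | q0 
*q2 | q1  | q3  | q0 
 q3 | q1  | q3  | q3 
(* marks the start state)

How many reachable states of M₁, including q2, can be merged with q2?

3

Every state is reachable, so we keep all 4.
Initial partition by acceptance: {q1} | {q0,q2,q3}.
No further refinement is possible. Final partition (2 blocks): {q1} | {q0,q2,q3}.
State q2 belongs to the block {q0,q2,q3}, which has 3 states.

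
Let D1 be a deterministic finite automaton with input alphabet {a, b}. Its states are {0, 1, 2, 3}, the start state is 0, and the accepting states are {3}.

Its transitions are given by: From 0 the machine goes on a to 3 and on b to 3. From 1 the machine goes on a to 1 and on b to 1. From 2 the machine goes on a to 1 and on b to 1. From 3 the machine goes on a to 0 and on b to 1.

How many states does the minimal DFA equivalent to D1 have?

3

Reachable states from the start: {0,1,3}. Unreachable: {2} — drop them.
Start with accepting vs non-accepting: {3} | {0,1}.
Refine {0,1} on symbol a: members go to different blocks, giving {0} and {1}.
Stable partition: {3} | {0} | {1} — 3 equivalence classes.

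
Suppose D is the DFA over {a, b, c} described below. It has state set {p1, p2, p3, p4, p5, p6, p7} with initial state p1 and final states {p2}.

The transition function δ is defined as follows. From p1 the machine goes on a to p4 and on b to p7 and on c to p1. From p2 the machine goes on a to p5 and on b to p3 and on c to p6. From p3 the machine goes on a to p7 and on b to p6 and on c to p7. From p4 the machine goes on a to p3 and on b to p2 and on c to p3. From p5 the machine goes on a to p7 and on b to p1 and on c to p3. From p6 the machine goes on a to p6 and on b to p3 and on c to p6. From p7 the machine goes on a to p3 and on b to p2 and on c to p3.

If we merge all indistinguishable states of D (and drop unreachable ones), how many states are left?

6

Every state is reachable, so we keep all 7.
Start with accepting vs non-accepting: {p2} | {p1,p3,p4,p5,p6,p7}.
Split {p1,p3,p4,p5,p6,p7} by δ(·,b) → {p1,p3,p5,p6} and {p4,p7}.
On input a, block {p1,p3,p5,p6} splits into {p1,p3,p5} and {p6}.
On input b, block {p1,p3,p5} splits into {p1} and {p3} and {p5}.
Stable partition: {p2} | {p1} | {p4,p7} | {p6} | {p3} | {p5} — 6 equivalence classes.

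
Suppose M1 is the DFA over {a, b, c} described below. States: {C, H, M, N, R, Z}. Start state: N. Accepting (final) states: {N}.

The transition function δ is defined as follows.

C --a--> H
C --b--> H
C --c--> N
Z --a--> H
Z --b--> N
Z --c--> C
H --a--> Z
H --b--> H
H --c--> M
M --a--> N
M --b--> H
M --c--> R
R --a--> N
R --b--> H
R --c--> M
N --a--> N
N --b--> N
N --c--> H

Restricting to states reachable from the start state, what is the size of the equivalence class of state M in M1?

P0 = {N} | {C,H,M,R,Z}.
On input a, block {C,H,M,R,Z} splits into {C,H,Z} and {M,R}.
Split {C,H,Z} by δ(·,b) → {C,H} and {Z}.
On input a, block {C,H} splits into {H} and {C}.
The partition is now stable with 5 blocks: {N} | {H} | {M,R} | {Z} | {C}.
State M belongs to the block {M,R}, which has 2 states.

2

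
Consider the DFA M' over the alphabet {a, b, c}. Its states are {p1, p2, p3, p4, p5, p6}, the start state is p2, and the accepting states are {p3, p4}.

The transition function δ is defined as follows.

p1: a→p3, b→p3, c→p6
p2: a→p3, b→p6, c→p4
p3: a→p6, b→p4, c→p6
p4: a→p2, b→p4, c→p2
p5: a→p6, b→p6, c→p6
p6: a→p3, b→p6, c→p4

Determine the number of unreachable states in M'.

BFS from p2 reaches {p2, p3, p4, p6}; the 2 state(s) p1, p5 are never visited.

2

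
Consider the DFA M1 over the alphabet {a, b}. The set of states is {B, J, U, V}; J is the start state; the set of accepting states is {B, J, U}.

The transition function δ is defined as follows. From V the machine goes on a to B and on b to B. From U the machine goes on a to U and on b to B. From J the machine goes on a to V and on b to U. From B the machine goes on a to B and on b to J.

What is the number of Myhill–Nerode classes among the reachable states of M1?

4

All states are reachable from the start state.
P0 = {B,J,U} | {V}.
Split {B,J,U} by δ(·,a) → {B,U} and {J}.
On input b, block {B,U} splits into {B} and {U}.
No further refinement is possible. Final partition (4 blocks): {B} | {V} | {J} | {U}.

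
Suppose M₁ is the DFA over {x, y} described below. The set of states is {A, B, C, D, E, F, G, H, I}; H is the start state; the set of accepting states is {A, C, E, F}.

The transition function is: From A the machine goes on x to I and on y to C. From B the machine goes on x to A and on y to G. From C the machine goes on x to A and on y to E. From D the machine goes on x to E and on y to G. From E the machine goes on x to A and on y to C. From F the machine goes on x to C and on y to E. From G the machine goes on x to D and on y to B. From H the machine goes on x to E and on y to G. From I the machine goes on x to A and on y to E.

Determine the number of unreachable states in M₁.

1

BFS from H reaches {A, B, C, D, E, G, H, I}; the 1 state(s) F are never visited.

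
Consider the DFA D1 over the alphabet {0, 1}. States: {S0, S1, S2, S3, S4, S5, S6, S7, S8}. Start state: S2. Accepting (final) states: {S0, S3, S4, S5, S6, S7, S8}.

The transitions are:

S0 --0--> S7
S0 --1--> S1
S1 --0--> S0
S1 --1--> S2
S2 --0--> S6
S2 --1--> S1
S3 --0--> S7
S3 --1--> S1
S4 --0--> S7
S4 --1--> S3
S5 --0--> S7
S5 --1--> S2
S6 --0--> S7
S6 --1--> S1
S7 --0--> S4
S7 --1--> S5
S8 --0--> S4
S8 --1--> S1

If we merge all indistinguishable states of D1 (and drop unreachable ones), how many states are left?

3

States {S8} cannot be reached from the start state, so discard them.
P0 = {S0,S3,S4,S5,S6,S7} | {S1,S2}.
Refine {S0,S3,S4,S5,S6,S7} on symbol 1: members go to different blocks, giving {S0,S3,S5,S6} and {S4,S7}.
Stable partition: {S0,S3,S5,S6} | {S1,S2} | {S4,S7} — 3 equivalence classes.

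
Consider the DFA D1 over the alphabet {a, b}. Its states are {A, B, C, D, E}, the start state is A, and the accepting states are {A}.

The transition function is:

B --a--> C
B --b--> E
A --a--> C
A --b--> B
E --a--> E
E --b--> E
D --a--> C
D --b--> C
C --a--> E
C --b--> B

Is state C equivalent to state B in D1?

Yes

States {D} cannot be reached from the start state, so discard them.
Initial partition by acceptance: {A} | {B,C,E}.
Stable partition: {A} | {B,C,E} — 2 equivalence classes.
C and B lie in the same block of the stable partition, so they are equivalent — no string distinguishes them.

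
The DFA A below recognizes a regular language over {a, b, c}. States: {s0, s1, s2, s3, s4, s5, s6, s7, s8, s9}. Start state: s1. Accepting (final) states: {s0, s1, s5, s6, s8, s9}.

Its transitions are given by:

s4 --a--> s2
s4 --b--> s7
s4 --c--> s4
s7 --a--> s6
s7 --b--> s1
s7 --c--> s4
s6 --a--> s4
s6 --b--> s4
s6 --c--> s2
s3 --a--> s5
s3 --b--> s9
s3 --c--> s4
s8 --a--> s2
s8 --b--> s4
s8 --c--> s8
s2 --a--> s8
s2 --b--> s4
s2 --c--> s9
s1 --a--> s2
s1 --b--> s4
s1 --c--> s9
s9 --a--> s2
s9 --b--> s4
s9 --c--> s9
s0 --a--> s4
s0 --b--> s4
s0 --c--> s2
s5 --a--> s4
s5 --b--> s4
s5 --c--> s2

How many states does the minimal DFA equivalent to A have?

States {s0,s3,s5} cannot be reached from the start state, so discard them.
Initial partition by acceptance: {s1,s6,s8,s9} | {s2,s4,s7}.
On input c, block {s1,s6,s8,s9} splits into {s1,s8,s9} and {s6}.
Refine {s2,s4,s7} on symbol a: members go to different blocks, giving {s2} and {s4} and {s7}.
Stable partition: {s1,s8,s9} | {s2} | {s6} | {s4} | {s7} — 5 equivalence classes.

5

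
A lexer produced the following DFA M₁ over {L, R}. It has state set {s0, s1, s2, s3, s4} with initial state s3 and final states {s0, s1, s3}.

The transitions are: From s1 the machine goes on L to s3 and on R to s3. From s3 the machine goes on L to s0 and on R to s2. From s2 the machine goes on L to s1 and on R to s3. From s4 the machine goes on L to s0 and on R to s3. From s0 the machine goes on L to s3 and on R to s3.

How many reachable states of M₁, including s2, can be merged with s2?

States {s4} cannot be reached from the start state, so discard them.
Initial partition by acceptance: {s0,s1,s3} | {s2}.
Refine {s0,s1,s3} on symbol R: members go to different blocks, giving {s0,s1} and {s3}.
The partition is now stable with 3 blocks: {s0,s1} | {s2} | {s3}.
State s2 belongs to the block {s2}, which has 1 states.

1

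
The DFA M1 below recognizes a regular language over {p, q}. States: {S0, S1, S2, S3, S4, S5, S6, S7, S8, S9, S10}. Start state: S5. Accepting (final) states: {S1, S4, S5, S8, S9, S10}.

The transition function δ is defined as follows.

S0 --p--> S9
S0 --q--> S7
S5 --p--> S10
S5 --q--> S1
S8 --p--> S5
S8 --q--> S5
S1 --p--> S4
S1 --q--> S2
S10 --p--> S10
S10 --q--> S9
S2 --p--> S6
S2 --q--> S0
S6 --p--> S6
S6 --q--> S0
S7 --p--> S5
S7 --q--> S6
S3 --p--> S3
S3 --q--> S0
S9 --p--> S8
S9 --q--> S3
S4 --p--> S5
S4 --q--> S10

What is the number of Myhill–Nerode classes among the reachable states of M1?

6

Every state is reachable, so we keep all 11.
Initial partition by acceptance: {S1,S4,S5,S8,S9,S10} | {S0,S2,S3,S6,S7}.
Split {S1,S4,S5,S8,S9,S10} by δ(·,q) → {S4,S5,S8,S10} and {S1,S9}.
On input q, block {S4,S5,S8,S10} splits into {S4,S8} and {S5,S10}.
On input p, block {S0,S2,S3,S6,S7} splits into {S2,S3,S6} and {S0} and {S7}.
Stable partition: {S4,S8} | {S2,S3,S6} | {S1,S9} | {S5,S10} | {S0} | {S7} — 6 equivalence classes.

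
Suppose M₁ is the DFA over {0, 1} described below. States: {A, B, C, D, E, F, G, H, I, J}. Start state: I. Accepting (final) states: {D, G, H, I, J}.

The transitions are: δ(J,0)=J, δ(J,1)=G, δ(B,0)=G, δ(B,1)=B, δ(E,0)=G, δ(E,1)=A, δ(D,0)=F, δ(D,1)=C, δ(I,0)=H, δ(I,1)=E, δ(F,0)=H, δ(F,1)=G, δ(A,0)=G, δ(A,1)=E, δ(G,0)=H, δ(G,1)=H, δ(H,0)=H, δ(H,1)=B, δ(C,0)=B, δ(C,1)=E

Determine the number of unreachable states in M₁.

4

No path from I leads to C, D, F, J; the other 6 states are all reachable.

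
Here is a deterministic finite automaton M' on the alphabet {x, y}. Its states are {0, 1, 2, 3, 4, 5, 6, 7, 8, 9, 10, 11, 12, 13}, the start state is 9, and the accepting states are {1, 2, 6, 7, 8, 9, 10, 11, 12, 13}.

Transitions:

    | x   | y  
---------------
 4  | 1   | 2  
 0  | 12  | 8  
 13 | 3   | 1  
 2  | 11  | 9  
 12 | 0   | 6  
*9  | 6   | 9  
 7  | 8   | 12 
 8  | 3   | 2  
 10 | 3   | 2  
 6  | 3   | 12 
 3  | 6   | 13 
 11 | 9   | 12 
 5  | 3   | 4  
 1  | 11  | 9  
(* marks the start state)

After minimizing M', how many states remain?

6

States {4,5,7,10} cannot be reached from the start state, so discard them.
P0 = {1,2,6,8,9,11,12,13} | {0,3}.
On input x, block {1,2,6,8,9,11,12,13} splits into {1,2,9,11} and {6,8,12,13}.
Split {1,2,9,11} by δ(·,x) → {1,2,11} and {9}.
On input x, block {1,2,11} splits into {1,2} and {11}.
Refine {6,8,12,13} on symbol y: members go to different blocks, giving {6,12} and {8,13}.
The partition is now stable with 6 blocks: {1,2} | {0,3} | {6,12} | {9} | {11} | {8,13}.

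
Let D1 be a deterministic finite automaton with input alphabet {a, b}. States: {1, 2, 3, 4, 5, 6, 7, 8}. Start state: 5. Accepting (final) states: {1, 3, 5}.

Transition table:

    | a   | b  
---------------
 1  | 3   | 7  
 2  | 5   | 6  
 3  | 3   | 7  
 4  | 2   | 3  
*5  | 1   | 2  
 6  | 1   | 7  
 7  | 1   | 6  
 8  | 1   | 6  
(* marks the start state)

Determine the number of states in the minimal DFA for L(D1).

2

Reachable states from the start: {1,2,3,5,6,7}. Unreachable: {4,8} — drop them.
Start with accepting vs non-accepting: {1,3,5} | {2,6,7}.
Stable partition: {1,3,5} | {2,6,7} — 2 equivalence classes.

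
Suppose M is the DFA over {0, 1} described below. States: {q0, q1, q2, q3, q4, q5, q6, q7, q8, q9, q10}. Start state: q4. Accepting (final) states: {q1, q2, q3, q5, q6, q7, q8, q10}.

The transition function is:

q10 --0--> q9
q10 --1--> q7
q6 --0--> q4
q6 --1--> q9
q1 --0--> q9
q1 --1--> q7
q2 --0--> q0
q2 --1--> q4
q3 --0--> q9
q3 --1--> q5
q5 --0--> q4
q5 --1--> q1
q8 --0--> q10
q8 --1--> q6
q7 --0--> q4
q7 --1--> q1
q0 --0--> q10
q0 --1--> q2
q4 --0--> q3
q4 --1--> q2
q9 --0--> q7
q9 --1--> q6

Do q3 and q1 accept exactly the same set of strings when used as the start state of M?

Yes

First remove the unreachable states {q8}; 10 states remain.
P0 = {q1,q2,q3,q5,q6,q7,q10} | {q0,q4,q9}.
On input 1, block {q1,q2,q3,q5,q6,q7,q10} splits into {q1,q3,q5,q7,q10} and {q2,q6}.
No further refinement is possible. Final partition (3 blocks): {q1,q3,q5,q7,q10} | {q0,q4,q9} | {q2,q6}.
q3 and q1 lie in the same block of the stable partition, so they are equivalent — no string distinguishes them.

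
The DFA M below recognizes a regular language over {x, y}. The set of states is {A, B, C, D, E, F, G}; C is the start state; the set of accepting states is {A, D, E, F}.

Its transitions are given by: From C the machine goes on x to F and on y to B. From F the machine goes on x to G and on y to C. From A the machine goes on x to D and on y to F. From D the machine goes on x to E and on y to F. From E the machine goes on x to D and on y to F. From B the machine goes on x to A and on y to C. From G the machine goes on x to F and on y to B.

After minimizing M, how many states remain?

Start with accepting vs non-accepting: {A,D,E,F} | {B,C,G}.
Split {A,D,E,F} by δ(·,x) → {A,D,E} and {F}.
On input x, block {B,C,G} splits into {C,G} and {B}.
No further refinement is possible. Final partition (4 blocks): {A,D,E} | {C,G} | {F} | {B}.

4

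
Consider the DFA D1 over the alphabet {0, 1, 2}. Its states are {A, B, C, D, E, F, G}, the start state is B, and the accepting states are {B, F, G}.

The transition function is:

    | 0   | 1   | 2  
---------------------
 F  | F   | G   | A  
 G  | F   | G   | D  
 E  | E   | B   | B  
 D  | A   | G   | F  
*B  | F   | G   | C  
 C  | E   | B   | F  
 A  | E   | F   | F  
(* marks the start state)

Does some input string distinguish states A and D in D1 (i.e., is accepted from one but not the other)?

Every state is reachable, so we keep all 7.
Start with accepting vs non-accepting: {B,F,G} | {A,C,D,E}.
No further refinement is possible. Final partition (2 blocks): {B,F,G} | {A,C,D,E}.
A and D lie in the same block of the stable partition, so they are equivalent — no string distinguishes them.

No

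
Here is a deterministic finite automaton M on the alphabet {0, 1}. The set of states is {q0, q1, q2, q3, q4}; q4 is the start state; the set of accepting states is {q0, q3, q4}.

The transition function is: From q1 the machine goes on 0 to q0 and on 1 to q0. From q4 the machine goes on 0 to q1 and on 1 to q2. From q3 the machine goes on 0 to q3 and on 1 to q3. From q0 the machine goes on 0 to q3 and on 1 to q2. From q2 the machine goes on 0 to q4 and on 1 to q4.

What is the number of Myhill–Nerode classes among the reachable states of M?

5

Initial partition by acceptance: {q0,q3,q4} | {q1,q2}.
On input 0, block {q0,q3,q4} splits into {q0,q3} and {q4}.
Split {q0,q3} by δ(·,1) → {q0} and {q3}.
Split {q1,q2} by δ(·,0) → {q1} and {q2}.
The partition is now stable with 5 blocks: {q0} | {q1} | {q4} | {q3} | {q2}.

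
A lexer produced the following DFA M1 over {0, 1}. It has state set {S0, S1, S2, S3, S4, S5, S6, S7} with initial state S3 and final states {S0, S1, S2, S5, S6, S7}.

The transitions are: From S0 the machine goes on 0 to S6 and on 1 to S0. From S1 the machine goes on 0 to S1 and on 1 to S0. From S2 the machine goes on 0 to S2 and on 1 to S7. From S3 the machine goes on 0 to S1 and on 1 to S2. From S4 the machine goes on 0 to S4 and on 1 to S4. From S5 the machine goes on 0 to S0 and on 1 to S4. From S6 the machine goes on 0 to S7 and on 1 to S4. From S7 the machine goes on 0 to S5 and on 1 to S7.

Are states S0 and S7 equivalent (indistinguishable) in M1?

All states are reachable from the start state.
Initial partition by acceptance: {S0,S1,S2,S5,S6,S7} | {S3,S4}.
Split {S0,S1,S2,S5,S6,S7} by δ(·,1) → {S0,S1,S2,S7} and {S5,S6}.
On input 0, block {S0,S1,S2,S7} splits into {S0,S7} and {S1,S2}.
Split {S3,S4} by δ(·,0) → {S3} and {S4}.
Stable partition: {S0,S7} | {S3} | {S5,S6} | {S1,S2} | {S4} — 5 equivalence classes.
S0 and S7 lie in the same block of the stable partition, so they are equivalent — no string distinguishes them.

Yes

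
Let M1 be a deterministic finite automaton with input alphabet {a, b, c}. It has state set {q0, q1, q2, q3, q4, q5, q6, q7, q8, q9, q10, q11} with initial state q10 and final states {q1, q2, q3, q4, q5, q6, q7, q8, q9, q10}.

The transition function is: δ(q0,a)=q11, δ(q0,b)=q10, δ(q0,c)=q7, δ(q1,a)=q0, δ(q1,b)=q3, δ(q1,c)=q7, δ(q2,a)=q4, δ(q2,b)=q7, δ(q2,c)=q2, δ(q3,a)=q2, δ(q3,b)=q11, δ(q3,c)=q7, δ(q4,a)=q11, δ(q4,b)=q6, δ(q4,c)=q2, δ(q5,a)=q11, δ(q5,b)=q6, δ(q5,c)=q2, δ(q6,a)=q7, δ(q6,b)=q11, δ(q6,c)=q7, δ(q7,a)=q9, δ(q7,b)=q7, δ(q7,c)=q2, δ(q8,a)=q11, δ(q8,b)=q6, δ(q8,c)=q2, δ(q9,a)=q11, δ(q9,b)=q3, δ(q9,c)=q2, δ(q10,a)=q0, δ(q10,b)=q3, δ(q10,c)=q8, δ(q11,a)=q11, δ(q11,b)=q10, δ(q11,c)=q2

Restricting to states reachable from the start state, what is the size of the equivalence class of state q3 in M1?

2

States {q1,q5} cannot be reached from the start state, so discard them.
Initial partition by acceptance: {q2,q3,q4,q6,q7,q8,q9,q10} | {q0,q11}.
Split {q2,q3,q4,q6,q7,q8,q9,q10} by δ(·,a) → {q2,q3,q6,q7} and {q4,q8,q9,q10}.
On input a, block {q2,q3,q6,q7} splits into {q2,q7} and {q3,q6}.
Refine {q4,q8,q9,q10} on symbol c: members go to different blocks, giving {q4,q8,q9} and {q10}.
No further refinement is possible. Final partition (5 blocks): {q2,q7} | {q0,q11} | {q4,q8,q9} | {q3,q6} | {q10}.
State q3 belongs to the block {q3,q6}, which has 2 states.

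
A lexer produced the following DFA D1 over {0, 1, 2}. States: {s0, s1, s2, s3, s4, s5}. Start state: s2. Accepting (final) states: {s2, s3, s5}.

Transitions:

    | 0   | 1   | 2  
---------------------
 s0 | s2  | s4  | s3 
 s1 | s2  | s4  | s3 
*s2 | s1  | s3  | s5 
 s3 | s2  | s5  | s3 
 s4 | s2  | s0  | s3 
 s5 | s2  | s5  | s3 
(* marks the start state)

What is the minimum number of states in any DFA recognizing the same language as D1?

Start with accepting vs non-accepting: {s2,s3,s5} | {s0,s1,s4}.
On input 0, block {s2,s3,s5} splits into {s3,s5} and {s2}.
The partition is now stable with 3 blocks: {s3,s5} | {s0,s1,s4} | {s2}.

3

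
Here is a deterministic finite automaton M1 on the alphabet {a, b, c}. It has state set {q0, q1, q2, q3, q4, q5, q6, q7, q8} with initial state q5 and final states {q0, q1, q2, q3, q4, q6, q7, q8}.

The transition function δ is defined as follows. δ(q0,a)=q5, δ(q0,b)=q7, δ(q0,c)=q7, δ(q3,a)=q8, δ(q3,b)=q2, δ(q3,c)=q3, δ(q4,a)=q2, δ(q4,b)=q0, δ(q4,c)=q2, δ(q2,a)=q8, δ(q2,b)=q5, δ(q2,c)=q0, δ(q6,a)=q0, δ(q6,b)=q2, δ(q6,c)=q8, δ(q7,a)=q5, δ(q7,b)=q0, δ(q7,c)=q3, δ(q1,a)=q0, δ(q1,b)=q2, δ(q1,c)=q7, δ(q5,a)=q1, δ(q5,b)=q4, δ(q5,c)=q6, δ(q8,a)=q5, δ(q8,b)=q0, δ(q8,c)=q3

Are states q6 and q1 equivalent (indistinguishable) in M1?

Yes

P0 = {q0,q1,q2,q3,q4,q6,q7,q8} | {q5}.
Refine {q0,q1,q2,q3,q4,q6,q7,q8} on symbol a: members go to different blocks, giving {q1,q2,q3,q4,q6} and {q0,q7,q8}.
Refine {q1,q2,q3,q4,q6} on symbol a: members go to different blocks, giving {q1,q2,q3,q6} and {q4}.
On input b, block {q1,q2,q3,q6} splits into {q1,q3,q6} and {q2}.
On input c, block {q1,q3,q6} splits into {q1,q6} and {q3}.
Refine {q0,q7,q8} on symbol c: members go to different blocks, giving {q7,q8} and {q0}.
The partition is now stable with 7 blocks: {q1,q6} | {q5} | {q7,q8} | {q4} | {q2} | {q3} | {q0}.
q6 and q1 lie in the same block of the stable partition, so they are equivalent — no string distinguishes them.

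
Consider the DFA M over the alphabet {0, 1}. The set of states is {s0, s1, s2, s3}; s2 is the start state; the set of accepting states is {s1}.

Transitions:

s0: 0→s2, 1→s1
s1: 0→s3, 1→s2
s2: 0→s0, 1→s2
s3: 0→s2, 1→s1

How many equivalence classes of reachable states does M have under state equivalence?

3

Initial partition by acceptance: {s1} | {s0,s2,s3}.
Split {s0,s2,s3} by δ(·,1) → {s0,s3} and {s2}.
Stable partition: {s1} | {s0,s3} | {s2} — 3 equivalence classes.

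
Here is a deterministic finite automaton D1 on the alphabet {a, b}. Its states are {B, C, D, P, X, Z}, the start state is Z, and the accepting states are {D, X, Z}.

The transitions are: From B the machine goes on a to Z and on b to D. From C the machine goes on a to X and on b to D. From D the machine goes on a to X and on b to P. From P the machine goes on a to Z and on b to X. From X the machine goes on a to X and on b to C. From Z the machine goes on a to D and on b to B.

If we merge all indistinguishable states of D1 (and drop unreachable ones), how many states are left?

Every state is reachable, so we keep all 6.
P0 = {D,X,Z} | {B,C,P}.
The partition is now stable with 2 blocks: {D,X,Z} | {B,C,P}.

2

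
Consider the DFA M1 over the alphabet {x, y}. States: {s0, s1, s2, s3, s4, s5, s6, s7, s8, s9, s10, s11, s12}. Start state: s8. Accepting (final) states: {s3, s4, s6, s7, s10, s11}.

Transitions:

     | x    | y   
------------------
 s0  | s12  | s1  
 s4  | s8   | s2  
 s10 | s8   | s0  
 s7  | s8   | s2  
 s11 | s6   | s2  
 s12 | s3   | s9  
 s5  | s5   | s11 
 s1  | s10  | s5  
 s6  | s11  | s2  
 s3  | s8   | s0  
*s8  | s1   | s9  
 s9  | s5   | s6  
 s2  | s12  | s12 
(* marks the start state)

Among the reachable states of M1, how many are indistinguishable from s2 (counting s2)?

2

First remove the unreachable states {s4,s7}; 11 states remain.
Initial partition by acceptance: {s3,s6,s10,s11} | {s0,s1,s2,s5,s8,s9,s12}.
Refine {s3,s6,s10,s11} on symbol x: members go to different blocks, giving {s3,s10} and {s6,s11}.
On input x, block {s0,s1,s2,s5,s8,s9,s12} splits into {s0,s2,s5,s8,s9} and {s1,s12}.
On input x, block {s0,s2,s5,s8,s9} splits into {s0,s2,s8} and {s5,s9}.
Split {s0,s2,s8} by δ(·,y) → {s0,s2} and {s8}.
Stable partition: {s3,s10} | {s0,s2} | {s6,s11} | {s1,s12} | {s5,s9} | {s8} — 6 equivalence classes.
The equivalence class containing s2 is {s0,s2}, of size 2.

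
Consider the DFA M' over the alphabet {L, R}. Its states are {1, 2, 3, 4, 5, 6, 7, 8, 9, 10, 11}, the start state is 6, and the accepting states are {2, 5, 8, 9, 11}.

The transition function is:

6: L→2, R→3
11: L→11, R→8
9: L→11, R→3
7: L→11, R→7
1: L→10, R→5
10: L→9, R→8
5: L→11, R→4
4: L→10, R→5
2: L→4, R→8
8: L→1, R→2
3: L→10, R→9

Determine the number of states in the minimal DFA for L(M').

6

First remove the unreachable states {7}; 10 states remain.
P0 = {2,5,8,9,11} | {1,3,4,6,10}.
Split {2,5,8,9,11} by δ(·,L) → {5,9,11} and {2,8}.
On input R, block {5,9,11} splits into {5,9} and {11}.
Refine {1,3,4,6,10} on symbol L: members go to different blocks, giving {1,3,4} and {6} and {10}.
The partition is now stable with 6 blocks: {5,9} | {1,3,4} | {2,8} | {11} | {6} | {10}.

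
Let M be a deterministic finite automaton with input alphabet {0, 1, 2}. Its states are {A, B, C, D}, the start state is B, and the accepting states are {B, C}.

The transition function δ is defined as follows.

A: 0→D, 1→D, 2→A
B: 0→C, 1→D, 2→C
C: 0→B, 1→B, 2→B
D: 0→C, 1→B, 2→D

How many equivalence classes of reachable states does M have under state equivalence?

3

First remove the unreachable states {A}; 3 states remain.
Initial partition by acceptance: {B,C} | {D}.
Split {B,C} by δ(·,1) → {B} and {C}.
No further refinement is possible. Final partition (3 blocks): {B} | {D} | {C}.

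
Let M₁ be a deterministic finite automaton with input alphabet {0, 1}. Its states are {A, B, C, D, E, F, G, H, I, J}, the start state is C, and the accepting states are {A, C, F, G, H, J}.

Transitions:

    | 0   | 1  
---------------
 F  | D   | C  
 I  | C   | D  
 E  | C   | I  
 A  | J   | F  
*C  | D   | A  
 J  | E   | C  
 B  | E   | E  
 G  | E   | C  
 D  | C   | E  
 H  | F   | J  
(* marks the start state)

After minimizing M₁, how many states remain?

Reachable states from the start: {A,C,D,E,F,I,J}. Unreachable: {B,G,H} — drop them.
P0 = {A,C,F,J} | {D,E,I}.
Split {A,C,F,J} by δ(·,0) → {C,F,J} and {A}.
Refine {C,F,J} on symbol 1: members go to different blocks, giving {F,J} and {C}.
Stable partition: {F,J} | {D,E,I} | {A} | {C} — 4 equivalence classes.

4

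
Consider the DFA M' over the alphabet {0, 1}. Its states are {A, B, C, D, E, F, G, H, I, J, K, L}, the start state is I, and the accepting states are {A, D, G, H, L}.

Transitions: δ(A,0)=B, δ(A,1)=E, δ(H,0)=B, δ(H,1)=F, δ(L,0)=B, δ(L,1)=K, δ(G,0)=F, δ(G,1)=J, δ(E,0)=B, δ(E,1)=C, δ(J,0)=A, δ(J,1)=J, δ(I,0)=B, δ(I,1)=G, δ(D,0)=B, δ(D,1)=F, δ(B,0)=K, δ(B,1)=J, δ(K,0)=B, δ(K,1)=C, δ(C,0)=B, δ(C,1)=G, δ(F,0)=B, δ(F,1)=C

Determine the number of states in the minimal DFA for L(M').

6

First remove the unreachable states {D,H,L}; 9 states remain.
Initial partition by acceptance: {A,G} | {B,C,E,F,I,J,K}.
On input 0, block {B,C,E,F,I,J,K} splits into {B,C,E,F,I,K} and {J}.
Split {A,G} by δ(·,1) → {A} and {G}.
On input 1, block {B,C,E,F,I,K} splits into {E,F,K} and {C,I} and {B}.
No further refinement is possible. Final partition (6 blocks): {A} | {E,F,K} | {J} | {G} | {C,I} | {B}.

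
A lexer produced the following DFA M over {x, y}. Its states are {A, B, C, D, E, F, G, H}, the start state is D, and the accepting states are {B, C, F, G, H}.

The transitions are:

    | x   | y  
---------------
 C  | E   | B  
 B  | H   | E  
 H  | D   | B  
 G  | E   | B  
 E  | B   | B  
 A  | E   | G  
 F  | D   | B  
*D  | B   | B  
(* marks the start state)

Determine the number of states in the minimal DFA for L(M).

States {A,C,F,G} cannot be reached from the start state, so discard them.
Initial partition by acceptance: {B,H} | {D,E}.
Split {B,H} by δ(·,x) → {B} and {H}.
The partition is now stable with 3 blocks: {B} | {D,E} | {H}.

3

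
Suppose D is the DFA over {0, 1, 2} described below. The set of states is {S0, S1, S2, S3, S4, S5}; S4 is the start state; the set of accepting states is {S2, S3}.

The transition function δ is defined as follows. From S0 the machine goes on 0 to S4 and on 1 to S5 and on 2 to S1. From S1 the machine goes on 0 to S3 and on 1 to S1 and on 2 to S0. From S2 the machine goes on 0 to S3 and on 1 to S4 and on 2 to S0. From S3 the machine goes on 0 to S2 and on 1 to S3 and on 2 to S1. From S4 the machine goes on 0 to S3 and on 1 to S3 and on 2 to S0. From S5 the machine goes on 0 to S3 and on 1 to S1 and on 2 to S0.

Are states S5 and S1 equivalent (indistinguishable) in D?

All states are reachable from the start state.
Initial partition by acceptance: {S2,S3} | {S0,S1,S4,S5}.
Refine {S2,S3} on symbol 1: members go to different blocks, giving {S2} and {S3}.
Refine {S0,S1,S4,S5} on symbol 0: members go to different blocks, giving {S1,S4,S5} and {S0}.
Split {S1,S4,S5} by δ(·,1) → {S1,S5} and {S4}.
No further refinement is possible. Final partition (5 blocks): {S2} | {S1,S5} | {S3} | {S0} | {S4}.
S5 and S1 lie in the same block of the stable partition, so they are equivalent — no string distinguishes them.

Yes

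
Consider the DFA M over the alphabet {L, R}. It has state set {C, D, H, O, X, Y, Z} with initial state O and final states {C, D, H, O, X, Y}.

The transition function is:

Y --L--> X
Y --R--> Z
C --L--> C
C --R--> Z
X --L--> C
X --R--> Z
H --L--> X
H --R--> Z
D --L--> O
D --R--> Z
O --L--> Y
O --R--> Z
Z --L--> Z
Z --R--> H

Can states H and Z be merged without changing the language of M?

No

Reachable states from the start: {C,H,O,X,Y,Z}. Unreachable: {D} — drop them.
Initial partition by acceptance: {C,H,O,X,Y} | {Z}.
The partition is now stable with 2 blocks: {C,H,O,X,Y} | {Z}.
H and Z end up in different blocks, so they are distinguishable. For instance, the string 'ε' is accepted from only H.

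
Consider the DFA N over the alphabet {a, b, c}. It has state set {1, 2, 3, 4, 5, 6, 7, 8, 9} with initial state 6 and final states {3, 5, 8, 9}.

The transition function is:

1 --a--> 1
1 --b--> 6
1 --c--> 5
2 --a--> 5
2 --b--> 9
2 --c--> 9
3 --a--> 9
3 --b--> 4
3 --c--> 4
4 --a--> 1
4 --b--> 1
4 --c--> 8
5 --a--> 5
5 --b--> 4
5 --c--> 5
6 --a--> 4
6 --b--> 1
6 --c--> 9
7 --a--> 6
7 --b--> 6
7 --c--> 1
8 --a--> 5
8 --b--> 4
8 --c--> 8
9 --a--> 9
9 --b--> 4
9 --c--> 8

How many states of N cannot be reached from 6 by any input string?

3

No path from 6 leads to 2, 3, 7; the other 6 states are all reachable.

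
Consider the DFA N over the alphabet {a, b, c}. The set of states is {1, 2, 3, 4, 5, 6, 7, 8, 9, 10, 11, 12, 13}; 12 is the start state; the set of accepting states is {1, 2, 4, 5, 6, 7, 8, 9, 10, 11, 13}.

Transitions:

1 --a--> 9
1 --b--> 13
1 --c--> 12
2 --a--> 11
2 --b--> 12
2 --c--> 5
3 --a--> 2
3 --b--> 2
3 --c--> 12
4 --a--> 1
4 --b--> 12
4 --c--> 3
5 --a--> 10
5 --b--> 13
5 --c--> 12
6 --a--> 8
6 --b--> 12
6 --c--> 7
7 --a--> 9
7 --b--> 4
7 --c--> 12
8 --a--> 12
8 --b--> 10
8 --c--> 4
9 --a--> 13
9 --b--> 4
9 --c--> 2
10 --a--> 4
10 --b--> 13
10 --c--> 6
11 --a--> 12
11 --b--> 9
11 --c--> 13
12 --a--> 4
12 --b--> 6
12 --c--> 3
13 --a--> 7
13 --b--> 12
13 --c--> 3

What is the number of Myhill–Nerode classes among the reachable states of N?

7

Every state is reachable, so we keep all 13.
Initial partition by acceptance: {1,2,4,5,6,7,8,9,10,11,13} | {3,12}.
Split {1,2,4,5,6,7,8,9,10,11,13} by δ(·,a) → {1,2,4,5,6,7,9,10,13} and {8,11}.
On input a, block {1,2,4,5,6,7,9,10,13} splits into {1,4,5,7,9,10,13} and {2,6}.
Refine {1,4,5,7,9,10,13} on symbol b: members go to different blocks, giving {1,5,7,9,10} and {4,13}.
Split {1,5,7,9,10} by δ(·,a) → {1,5,7} and {9,10}.
On input a, block {3,12} splits into {3} and {12}.
The partition is now stable with 7 blocks: {1,5,7} | {3} | {8,11} | {2,6} | {4,13} | {9,10} | {12}.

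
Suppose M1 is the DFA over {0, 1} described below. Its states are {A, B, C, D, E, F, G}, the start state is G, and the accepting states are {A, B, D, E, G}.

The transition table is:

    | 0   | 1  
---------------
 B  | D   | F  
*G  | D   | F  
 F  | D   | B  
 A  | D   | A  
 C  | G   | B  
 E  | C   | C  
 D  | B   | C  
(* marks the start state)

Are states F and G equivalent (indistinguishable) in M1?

States {A,E} cannot be reached from the start state, so discard them.
P0 = {B,D,G} | {C,F}.
The partition is now stable with 2 blocks: {B,D,G} | {C,F}.
F and G end up in different blocks, so they are distinguishable. For instance, the string 'ε' is accepted from only G.

No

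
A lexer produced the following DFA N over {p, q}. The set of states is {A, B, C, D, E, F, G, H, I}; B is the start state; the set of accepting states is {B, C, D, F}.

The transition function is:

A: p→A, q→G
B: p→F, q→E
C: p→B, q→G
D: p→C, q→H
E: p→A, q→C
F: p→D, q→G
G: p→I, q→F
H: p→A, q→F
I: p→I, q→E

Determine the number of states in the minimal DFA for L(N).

3

Every state is reachable, so we keep all 9.
P0 = {B,C,D,F} | {A,E,G,H,I}.
On input q, block {A,E,G,H,I} splits into {E,G,H} and {A,I}.
No further refinement is possible. Final partition (3 blocks): {B,C,D,F} | {E,G,H} | {A,I}.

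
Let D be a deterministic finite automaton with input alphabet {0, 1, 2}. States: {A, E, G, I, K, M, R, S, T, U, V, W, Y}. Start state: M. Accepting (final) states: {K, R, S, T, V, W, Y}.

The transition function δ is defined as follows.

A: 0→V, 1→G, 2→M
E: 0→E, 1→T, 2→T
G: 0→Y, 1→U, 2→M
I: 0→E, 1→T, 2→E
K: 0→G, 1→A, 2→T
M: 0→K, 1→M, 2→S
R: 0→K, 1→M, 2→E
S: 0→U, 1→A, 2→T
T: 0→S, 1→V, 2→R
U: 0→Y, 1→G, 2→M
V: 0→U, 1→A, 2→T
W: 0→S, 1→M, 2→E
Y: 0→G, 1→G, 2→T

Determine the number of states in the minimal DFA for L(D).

6

Reachable states from the start: {A,E,G,K,M,R,S,T,U,V,Y}. Unreachable: {I,W} — drop them.
Initial partition by acceptance: {K,R,S,T,V,Y} | {A,E,G,M,U}.
On input 0, block {K,R,S,T,V,Y} splits into {K,S,V,Y} and {R,T}.
Refine {A,E,G,M,U} on symbol 0: members go to different blocks, giving {A,G,M,U} and {E}.
On input 2, block {A,G,M,U} splits into {A,G,U} and {M}.
On input 1, block {R,T} splits into {R} and {T}.
The partition is now stable with 6 blocks: {K,S,V,Y} | {A,G,U} | {R} | {E} | {M} | {T}.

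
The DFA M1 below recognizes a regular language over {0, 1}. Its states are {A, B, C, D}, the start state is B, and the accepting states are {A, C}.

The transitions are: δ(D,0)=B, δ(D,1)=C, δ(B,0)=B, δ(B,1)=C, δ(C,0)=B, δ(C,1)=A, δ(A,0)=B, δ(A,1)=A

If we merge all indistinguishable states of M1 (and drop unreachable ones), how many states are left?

2

States {D} cannot be reached from the start state, so discard them.
P0 = {A,C} | {B}.
The partition is now stable with 2 blocks: {A,C} | {B}.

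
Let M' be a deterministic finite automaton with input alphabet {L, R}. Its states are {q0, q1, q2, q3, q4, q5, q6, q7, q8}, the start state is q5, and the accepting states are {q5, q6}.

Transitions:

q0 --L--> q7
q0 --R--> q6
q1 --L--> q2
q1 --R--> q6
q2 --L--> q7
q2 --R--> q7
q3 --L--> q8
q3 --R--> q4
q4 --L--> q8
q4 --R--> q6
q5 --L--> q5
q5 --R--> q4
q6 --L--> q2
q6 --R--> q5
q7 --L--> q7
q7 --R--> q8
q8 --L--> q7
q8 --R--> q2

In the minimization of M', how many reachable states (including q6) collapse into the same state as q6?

1

First remove the unreachable states {q0,q1,q3}; 6 states remain.
Start with accepting vs non-accepting: {q5,q6} | {q2,q4,q7,q8}.
Split {q5,q6} by δ(·,L) → {q5} and {q6}.
On input R, block {q2,q4,q7,q8} splits into {q2,q7,q8} and {q4}.
The partition is now stable with 4 blocks: {q5} | {q2,q7,q8} | {q6} | {q4}.
The equivalence class containing q6 is {q6}, of size 1.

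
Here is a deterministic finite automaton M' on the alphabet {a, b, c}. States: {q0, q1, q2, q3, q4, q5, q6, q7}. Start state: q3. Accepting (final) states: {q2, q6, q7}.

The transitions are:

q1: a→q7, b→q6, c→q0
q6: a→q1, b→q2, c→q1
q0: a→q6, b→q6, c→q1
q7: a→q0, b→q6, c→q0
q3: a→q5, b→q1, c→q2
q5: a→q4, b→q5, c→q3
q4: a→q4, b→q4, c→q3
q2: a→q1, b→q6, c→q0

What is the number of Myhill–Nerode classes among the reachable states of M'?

4

Every state is reachable, so we keep all 8.
Initial partition by acceptance: {q2,q6,q7} | {q0,q1,q3,q4,q5}.
Split {q0,q1,q3,q4,q5} by δ(·,a) → {q3,q4,q5} and {q0,q1}.
Refine {q3,q4,q5} on symbol b: members go to different blocks, giving {q4,q5} and {q3}.
No further refinement is possible. Final partition (4 blocks): {q2,q6,q7} | {q4,q5} | {q0,q1} | {q3}.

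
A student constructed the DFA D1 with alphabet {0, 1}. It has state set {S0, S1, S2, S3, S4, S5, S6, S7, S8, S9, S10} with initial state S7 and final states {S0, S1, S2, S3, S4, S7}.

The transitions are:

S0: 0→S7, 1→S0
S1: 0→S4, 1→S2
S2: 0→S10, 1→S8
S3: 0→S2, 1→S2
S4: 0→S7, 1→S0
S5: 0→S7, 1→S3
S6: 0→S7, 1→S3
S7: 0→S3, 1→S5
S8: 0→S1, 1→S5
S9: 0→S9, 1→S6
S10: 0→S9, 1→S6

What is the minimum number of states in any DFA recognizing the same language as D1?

8

All states are reachable from the start state.
Start with accepting vs non-accepting: {S0,S1,S2,S3,S4,S7} | {S5,S6,S8,S9,S10}.
Refine {S0,S1,S2,S3,S4,S7} on symbol 0: members go to different blocks, giving {S0,S1,S3,S4,S7} and {S2}.
Split {S0,S1,S3,S4,S7} by δ(·,0) → {S0,S1,S4,S7} and {S3}.
On input 0, block {S0,S1,S4,S7} splits into {S0,S1,S4} and {S7}.
On input 0, block {S0,S1,S4} splits into {S0,S4} and {S1}.
On input 0, block {S5,S6,S8,S9,S10} splits into {S5,S6} and {S9,S10} and {S8}.
No further refinement is possible. Final partition (8 blocks): {S0,S4} | {S5,S6} | {S2} | {S3} | {S7} | {S1} | {S9,S10} | {S8}.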